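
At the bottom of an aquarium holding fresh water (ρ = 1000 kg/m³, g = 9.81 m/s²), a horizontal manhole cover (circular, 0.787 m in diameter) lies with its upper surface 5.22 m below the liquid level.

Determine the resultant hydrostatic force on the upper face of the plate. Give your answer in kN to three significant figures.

γ = ρg = 1000 × 9.81 = 9810 N/m³ = 9.81 kN/m³.
The plate is horizontal, so pressure is uniform at p = γ·h = 9.81 × 5.22 = 51.2082 kN/m².
A = π(0.3935)² = 0.486451 m².
F = p·A = 51.2082 × 0.486451 = 24.9103 kN.

F ≈ 24.9 kN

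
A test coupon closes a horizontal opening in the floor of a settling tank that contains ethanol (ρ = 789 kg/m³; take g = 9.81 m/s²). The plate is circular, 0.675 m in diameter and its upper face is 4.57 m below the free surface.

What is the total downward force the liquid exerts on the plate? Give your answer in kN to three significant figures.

F ≈ 12.7 kN

γ = ρg = 789 × 9.81 / 1000 = 7.74009 kN/m³.
The plate is horizontal, so pressure is uniform at p = γ·h = 7.74009 × 4.57 = 35.3722 kN/m².
A = π(0.3375)² = 0.357847 m².
F = p·A = 35.3722 × 0.357847 = 12.6578 kN.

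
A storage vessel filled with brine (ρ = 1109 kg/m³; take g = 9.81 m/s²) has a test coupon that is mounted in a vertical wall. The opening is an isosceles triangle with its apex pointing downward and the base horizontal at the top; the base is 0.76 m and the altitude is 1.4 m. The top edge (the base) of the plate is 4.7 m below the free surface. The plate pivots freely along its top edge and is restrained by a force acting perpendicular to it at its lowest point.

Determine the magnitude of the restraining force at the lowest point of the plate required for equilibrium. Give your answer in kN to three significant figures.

γ = ρg = 1109 × 9.81 / 1000 = 10.87929 kN/m³.
With the apex down, the centroid sits h/3 = 1.4/3 = 0.466667 m below the base (the top edge), so the centroid depth is h_c = 4.7 + 0.466667 = 5.16667 m.
A = ½ × 0.76 × 1.4 = 0.532 m².
Resultant F = γ·h_c·A = 10.87929 × 5.16667 × 0.532 = 29.9036 kN.
I_c = b·h³/36 = 0.76 × 1.4³/36 = 0.0579289 m⁴.
Centre of pressure: y_p = y_c + I_c/(y_c·A) = 5.16667 + 0.0579289/(5.16667 × 0.532) = 5.16667 + 0.0210753 = 5.18775 m along the plane.
The resultant acts 0.466667 + 0.0210753 = 0.487742 m (along the plate) below the hinge at the top edge, so the moment about the hinge is M = F × 0.487742 = 29.9036 × 0.487742 = 14.5852 kN·m.
A normal force at the bottom, 1.4 m from the hinge, must supply this moment: P = 14.5852/1.4 = 10.418 kN.

P ≈ 10.4 kN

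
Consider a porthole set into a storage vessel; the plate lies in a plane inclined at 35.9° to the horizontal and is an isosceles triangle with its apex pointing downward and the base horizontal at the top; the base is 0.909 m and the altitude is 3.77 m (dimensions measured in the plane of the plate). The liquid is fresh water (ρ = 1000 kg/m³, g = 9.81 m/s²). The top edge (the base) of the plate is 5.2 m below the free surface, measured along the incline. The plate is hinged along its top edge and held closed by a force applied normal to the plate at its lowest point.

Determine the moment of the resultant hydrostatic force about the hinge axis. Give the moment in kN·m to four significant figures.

γ = ρg = 1000 × 9.81 = 9810 N/m³ = 9.81 kN/m³.
Let θ = 35.9° be the plate's angle to the horizontal; measure y along the incline from where the plane meets the free surface. Vertical depth h = y·sinθ with sinθ = 0.586372.
With the apex down, the centroid sits h/3 = 3.77/3 = 1.25667 m below the base (the top edge), so y_c = 5.2 + 1.25667 = 6.45667 m and h_c = 6.45667 × 0.586372 = 3.78601 m.
A = ½ × 0.909 × 3.77 = 1.71347 m².
Resultant F = γ·h_c·A = 9.81 × 3.78601 × 1.71347 = 63.6396 kN.
I_c = b·h³/36 = 0.909 × 3.77³/36 = 1.35296 m⁴.
Centre of pressure: y_p = y_c + I_c/(y_c·A) = 6.45667 + 1.35296/(6.45667 × 1.71347) = 6.45667 + 0.122293 = 6.57896 m along the plane.
The resultant acts 1.25667 + 0.122293 = 1.37896 m (along the plate) below the hinge at the top edge, so the moment about the hinge is M = F × 1.37896 = 63.6396 × 1.37896 = 87.7565 kN·m.

M ≈ 87.76 kN·m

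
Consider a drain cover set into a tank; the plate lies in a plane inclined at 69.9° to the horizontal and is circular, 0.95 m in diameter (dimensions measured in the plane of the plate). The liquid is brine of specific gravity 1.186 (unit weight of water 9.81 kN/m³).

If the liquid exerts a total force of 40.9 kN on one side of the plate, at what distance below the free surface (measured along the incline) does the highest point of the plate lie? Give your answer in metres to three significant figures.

y_top ≈ 4.81 m

γ = 1.186 × 9.81 = 11.63466 kN/m³.
A = π(0.475)² = 0.708822 m².
From F = γ·h_c·A, the centroid depth is h_c = 40.9/(11.63466 × 0.708822) = 4.95944 m.
Let θ = 69.9° be the plate's angle to the horizontal; measure y along the incline from where the plane meets the free surface. Vertical depth h = y·sinθ with sinθ = 0.939094.
Along the incline, y_c = h_c/sinθ = 4.95944/0.939094 = 5.28109 m.
The centroid is at the centre, 0.475 m below the top of the plate, so the highest point sits at y_top = 5.28109 − 0.475 = 4.80609 m along the incline.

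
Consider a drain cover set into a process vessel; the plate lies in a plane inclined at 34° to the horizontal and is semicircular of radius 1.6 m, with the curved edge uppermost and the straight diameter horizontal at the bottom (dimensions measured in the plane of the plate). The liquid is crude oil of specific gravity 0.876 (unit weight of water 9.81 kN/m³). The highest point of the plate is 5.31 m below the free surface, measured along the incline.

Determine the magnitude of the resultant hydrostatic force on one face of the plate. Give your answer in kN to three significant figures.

F ≈ 120 kN

γ = 0.876 × 9.81 = 8.59356 kN/m³.
Let θ = 34° be the plate's angle to the horizontal; measure y along the incline from where the plane meets the free surface. Vertical depth h = y·sinθ with sinθ = 0.559193.
The centroid lies 4r/(3π) = 0.679061 m above the diameter, so r − 4r/(3π) = 1.6 − 0.679061 = 0.920939 m below the topmost point, so y_c = 5.31 + 0.920939 = 6.23094 m and h_c = 6.23094 × 0.559193 = 3.4843 m.
A = πr²/2 = π × 1.6²/2 = 4.02124 m².
Resultant F = γ·h_c·A = 8.59356 × 3.4843 × 4.02124 = 120.406 kN.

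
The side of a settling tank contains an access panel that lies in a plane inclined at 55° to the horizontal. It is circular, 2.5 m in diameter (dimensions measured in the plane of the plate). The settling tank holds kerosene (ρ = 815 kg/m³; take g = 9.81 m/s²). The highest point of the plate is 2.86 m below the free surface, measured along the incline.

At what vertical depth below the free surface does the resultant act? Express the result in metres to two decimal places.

γ = ρg = 815 × 9.81 / 1000 = 7.99515 kN/m³.
Let θ = 55° be the plate's angle to the horizontal; measure y along the incline from where the plane meets the free surface. Vertical depth h = y·sinθ with sinθ = 0.819152.
The centroid is at the centre, 1.25 m below the top of the plate, so y_c = 2.86 + 1.25 = 4.11 m and h_c = 4.11 × 0.819152 = 3.36671 m.
A = π(1.25)² = 4.90874 m².
Resultant F = γ·h_c·A = 7.99515 × 3.36671 × 4.90874 = 132.13 kN.
I_c = πr⁴/4 = π × 1.25⁴/4 = 1.91748 m⁴.
Centre of pressure: y_p = y_c + I_c/(y_c·A) = 4.11 + 1.91748/(4.11 × 4.90874) = 4.11 + 0.0950427 = 4.20504 m along the plane.
Vertically, h_p = y_p·sinθ = 4.20504 × 0.819152 = 3.44457 m.

h_p = 3.44 m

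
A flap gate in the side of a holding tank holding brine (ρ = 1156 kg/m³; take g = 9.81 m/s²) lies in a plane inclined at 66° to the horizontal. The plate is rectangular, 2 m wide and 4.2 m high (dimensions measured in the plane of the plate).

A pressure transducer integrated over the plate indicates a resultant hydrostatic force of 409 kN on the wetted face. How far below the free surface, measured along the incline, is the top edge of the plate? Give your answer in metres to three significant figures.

γ = ρg = 1156 × 9.81 / 1000 = 11.34036 kN/m³.
A = 2 × 4.2 = 8.4 m².
From F = γ·h_c·A, the centroid depth is h_c = 409/(11.34036 × 8.4) = 4.29356 m.
Let θ = 66° be the plate's angle to the horizontal; measure y along the incline from where the plane meets the free surface. Vertical depth h = y·sinθ with sinθ = 0.913545.
Along the incline, y_c = h_c/sinθ = 4.29356/0.913545 = 4.69989 m.
The centroid lies 4.2/2 = 2.1 m below the top edge, so the top edge sits at y_top = 4.69989 − 2.1 = 2.59989 m along the incline.

y_top ≈ 2.60 m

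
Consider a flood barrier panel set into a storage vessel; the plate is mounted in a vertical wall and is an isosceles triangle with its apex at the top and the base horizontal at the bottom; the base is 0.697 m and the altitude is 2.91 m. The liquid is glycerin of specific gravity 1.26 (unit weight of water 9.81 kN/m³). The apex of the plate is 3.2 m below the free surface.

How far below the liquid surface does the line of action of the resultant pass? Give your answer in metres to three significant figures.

h_p = 5.23 m

γ = 1.26 × 9.81 = 12.3606 kN/m³.
With the apex up, the centroid sits 2h/3 = 2 × 2.91/3 = 1.94 m below the apex, so the centroid depth is h_c = 3.2 + 1.94 = 5.14 m.
A = ½ × 0.697 × 2.91 = 1.01414 m².
Resultant F = γ·h_c·A = 12.3606 × 5.14 × 1.01414 = 64.4318 kN.
I_c = b·h³/36 = 0.697 × 2.91³/36 = 0.4771 m⁴.
Centre of pressure: y_p = y_c + I_c/(y_c·A) = 5.14 + 0.4771/(5.14 × 1.01414) = 5.14 + 0.0915268 = 5.23153 m along the plane.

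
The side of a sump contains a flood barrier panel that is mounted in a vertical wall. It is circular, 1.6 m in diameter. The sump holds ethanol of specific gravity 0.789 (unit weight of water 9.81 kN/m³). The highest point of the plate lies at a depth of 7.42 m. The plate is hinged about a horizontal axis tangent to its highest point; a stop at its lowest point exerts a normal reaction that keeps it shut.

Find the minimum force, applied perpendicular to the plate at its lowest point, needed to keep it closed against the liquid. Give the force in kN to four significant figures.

P ≈ 65.52 kN

γ = 0.789 × 9.81 = 7.74009 kN/m³.
The centroid is at the centre, 0.8 m below the top of the plate, so the centroid depth is h_c = 7.42 + 0.8 = 8.22 m.
A = π(0.8)² = 2.01062 m².
Resultant F = γ·h_c·A = 7.74009 × 8.22 × 2.01062 = 127.923 kN.
I_c = πr⁴/4 = π × 0.8⁴/4 = 0.321699 m⁴.
Centre of pressure: y_p = y_c + I_c/(y_c·A) = 8.22 + 0.321699/(8.22 × 2.01062) = 8.22 + 0.0194647 = 8.23946 m along the plane.
The resultant acts 0.8 + 0.0194647 = 0.819465 m (along the plate) below the hinge at the top edge, so the moment about the hinge is M = F × 0.819465 = 127.923 × 0.819465 = 104.828 kN·m.
A normal force at the bottom, 1.6 m from the hinge, must supply this moment: P = 104.828/1.6 = 65.5175 kN.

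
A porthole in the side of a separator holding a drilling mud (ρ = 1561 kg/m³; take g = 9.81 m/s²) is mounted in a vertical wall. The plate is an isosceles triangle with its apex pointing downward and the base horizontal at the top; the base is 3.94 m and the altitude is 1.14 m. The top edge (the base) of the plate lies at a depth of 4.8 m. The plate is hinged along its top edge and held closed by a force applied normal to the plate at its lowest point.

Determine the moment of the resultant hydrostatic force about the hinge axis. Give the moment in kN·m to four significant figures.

γ = ρg = 1561 × 9.81 / 1000 = 15.31341 kN/m³.
With the apex down, the centroid sits h/3 = 1.14/3 = 0.38 m below the base (the top edge), so the centroid depth is h_c = 4.8 + 0.38 = 5.18 m.
A = ½ × 3.94 × 1.14 = 2.2458 m².
Resultant F = γ·h_c·A = 15.31341 × 5.18 × 2.2458 = 178.145 kN.
I_c = b·h³/36 = 3.94 × 1.14³/36 = 0.162147 m⁴.
Centre of pressure: y_p = y_c + I_c/(y_c·A) = 5.18 + 0.162147/(5.18 × 2.2458) = 5.18 + 0.0139382 = 5.19394 m along the plane.
The resultant acts 0.38 + 0.0139382 = 0.393938 m (along the plate) below the hinge at the top edge, so the moment about the hinge is M = F × 0.393938 = 178.145 × 0.393938 = 70.1781 kN·m.

M ≈ 70.18 kN·m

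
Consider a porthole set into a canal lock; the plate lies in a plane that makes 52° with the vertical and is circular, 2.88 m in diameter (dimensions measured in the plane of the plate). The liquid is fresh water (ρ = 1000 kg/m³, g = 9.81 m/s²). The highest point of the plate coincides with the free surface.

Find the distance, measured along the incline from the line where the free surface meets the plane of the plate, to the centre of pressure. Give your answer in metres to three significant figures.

y_p = 1.80 m

γ = ρg = 1000 × 9.81 = 9810 N/m³ = 9.81 kN/m³.
The plate makes 52° with the vertical, i.e. θ = 90° − 52° = 38° to the horizontal. Measuring y along the incline from the free-surface line, vertical depth h = y·sinθ with sinθ = 0.615661.
The centroid is at the centre, 1.44 m below the top of the plate, so y_c = 1.44 m and h_c = 1.44 × 0.615661 = 0.886552 m.
A = π(1.44)² = 6.51441 m².
Resultant F = γ·h_c·A = 9.81 × 0.886552 × 6.51441 = 56.6563 kN.
I_c = πr⁴/4 = π × 1.44⁴/4 = 3.37707 m⁴.
Centre of pressure: y_p = y_c + I_c/(y_c·A) = 1.44 + 3.37707/(1.44 × 6.51441) = 1.44 + 0.36 = 1.8 m along the plane.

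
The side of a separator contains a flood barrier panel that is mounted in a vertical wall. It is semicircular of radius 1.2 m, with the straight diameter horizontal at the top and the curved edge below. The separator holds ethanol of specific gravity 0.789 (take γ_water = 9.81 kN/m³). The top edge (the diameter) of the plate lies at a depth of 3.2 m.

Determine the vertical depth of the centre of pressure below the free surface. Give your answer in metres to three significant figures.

γ = 0.789 × 9.81 = 7.74009 kN/m³.
The centroid of a semicircle lies 4r/(3π) = 0.509296 m from the diameter, here below the top edge, so the centroid depth is h_c = 3.2 + 0.509296 = 3.7093 m.
A = πr²/2 = π × 1.2²/2 = 2.26195 m².
Resultant F = γ·h_c·A = 7.74009 × 3.7093 × 2.26195 = 64.9413 kN.
I_c = (π/8 − 8/(9π))·r⁴ = 0.109757 × 1.2⁴ = 0.227592 m⁴.
Centre of pressure: y_p = y_c + I_c/(y_c·A) = 3.7093 + 0.227592/(3.7093 × 2.26195) = 3.7093 + 0.0271258 = 3.73643 m along the plane.

h_p = 3.74 m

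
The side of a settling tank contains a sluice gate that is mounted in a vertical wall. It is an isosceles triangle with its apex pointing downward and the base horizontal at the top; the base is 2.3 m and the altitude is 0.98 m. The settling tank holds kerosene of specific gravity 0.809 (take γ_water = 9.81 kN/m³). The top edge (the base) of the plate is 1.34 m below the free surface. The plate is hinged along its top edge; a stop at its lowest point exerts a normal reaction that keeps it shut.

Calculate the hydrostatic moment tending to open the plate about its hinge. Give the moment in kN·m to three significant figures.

M ≈ 5.35 kN·m

γ = 0.809 × 9.81 = 7.93629 kN/m³.
With the apex down, the centroid sits h/3 = 0.98/3 = 0.326667 m below the base (the top edge), so the centroid depth is h_c = 1.34 + 0.326667 = 1.66667 m.
A = ½ × 2.3 × 0.98 = 1.127 m².
Resultant F = γ·h_c·A = 7.93629 × 1.66667 × 1.127 = 14.907 kN.
I_c = b·h³/36 = 2.3 × 0.98³/36 = 0.0601317 m⁴.
Centre of pressure: y_p = y_c + I_c/(y_c·A) = 1.66667 + 0.0601317/(1.66667 × 1.127) = 1.66667 + 0.0320133 = 1.69868 m along the plane.
The resultant acts 0.326667 + 0.0320133 = 0.35868 m (along the plate) below the hinge at the top edge, so the moment about the hinge is M = F × 0.35868 = 14.907 × 0.35868 = 5.34684 kN·m.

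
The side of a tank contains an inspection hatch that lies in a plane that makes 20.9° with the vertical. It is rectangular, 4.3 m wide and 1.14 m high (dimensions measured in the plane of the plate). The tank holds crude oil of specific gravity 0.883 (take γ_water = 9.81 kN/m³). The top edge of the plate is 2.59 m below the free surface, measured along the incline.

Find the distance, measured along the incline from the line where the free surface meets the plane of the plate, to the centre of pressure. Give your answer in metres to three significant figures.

y_p = 3.19 m

γ = 0.883 × 9.81 = 8.66223 kN/m³.
The plate makes 20.9° with the vertical, i.e. θ = 90° − 20.9° = 69.1° to the horizontal. Measuring y along the incline from the free-surface line, vertical depth h = y·sinθ with sinθ = 0.934204.
The centroid lies 1.14/2 = 0.57 m below the top edge, so y_c = 2.59 + 0.57 = 3.16 m and h_c = 3.16 × 0.934204 = 2.95208 m.
A = 4.3 × 1.14 = 4.902 m².
Resultant F = γ·h_c·A = 8.66223 × 2.95208 × 4.902 = 125.352 kN.
I_c = b·h³/12 = 4.3 × 1.14³/12 = 0.530887 m⁴.
Centre of pressure: y_p = y_c + I_c/(y_c·A) = 3.16 + 0.530887/(3.16 × 4.902) = 3.16 + 0.0342722 = 3.19427 m along the plane.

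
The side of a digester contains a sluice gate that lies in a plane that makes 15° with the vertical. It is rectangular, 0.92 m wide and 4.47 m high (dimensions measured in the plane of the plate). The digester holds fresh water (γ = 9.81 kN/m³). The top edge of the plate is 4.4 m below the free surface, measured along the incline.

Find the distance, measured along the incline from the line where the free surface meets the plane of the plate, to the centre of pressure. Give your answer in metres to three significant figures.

y_p = 6.89 m

γ = 9.81 kN/m³.
The plate makes 15° with the vertical, i.e. θ = 90° − 15° = 75° to the horizontal. Measuring y along the incline from the free-surface line, vertical depth h = y·sinθ with sinθ = 0.965926.
The centroid lies 4.47/2 = 2.235 m below the top edge, so y_c = 4.4 + 2.235 = 6.635 m and h_c = 6.635 × 0.965926 = 6.40892 m.
A = 0.92 × 4.47 = 4.1124 m².
Resultant F = γ·h_c·A = 9.81 × 6.40892 × 4.1124 = 258.553 kN.
I_c = b·h³/12 = 0.92 × 4.47³/12 = 6.84745 m⁴.
Centre of pressure: y_p = y_c + I_c/(y_c·A) = 6.635 + 6.84745/(6.635 × 4.1124) = 6.635 + 0.250953 = 6.88595 m along the plane.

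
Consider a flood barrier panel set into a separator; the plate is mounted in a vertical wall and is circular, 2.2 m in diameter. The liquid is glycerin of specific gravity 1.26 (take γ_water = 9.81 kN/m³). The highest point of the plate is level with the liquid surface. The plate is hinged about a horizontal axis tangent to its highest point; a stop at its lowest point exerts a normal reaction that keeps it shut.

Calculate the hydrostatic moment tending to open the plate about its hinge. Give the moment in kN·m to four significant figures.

M ≈ 71.07 kN·m

γ = 1.26 × 9.81 = 12.3606 kN/m³.
The centroid is at the centre, 1.1 m below the top of the plate, so the centroid depth is h_c = 1.1 m.
A = π(1.1)² = 3.80133 m².
Resultant F = γ·h_c·A = 12.3606 × 1.1 × 3.80133 = 51.6854 kN.
I_c = πr⁴/4 = π × 1.1⁴/4 = 1.1499 m⁴.
Centre of pressure: y_p = y_c + I_c/(y_c·A) = 1.1 + 1.1499/(1.1 × 3.80133) = 1.1 + 0.274999 = 1.375 m along the plane.
The resultant acts 1.1 + 0.274999 = 1.375 m (along the plate) below the hinge at the top edge, so the moment about the hinge is M = F × 1.375 = 51.6854 × 1.375 = 71.0674 kN·m.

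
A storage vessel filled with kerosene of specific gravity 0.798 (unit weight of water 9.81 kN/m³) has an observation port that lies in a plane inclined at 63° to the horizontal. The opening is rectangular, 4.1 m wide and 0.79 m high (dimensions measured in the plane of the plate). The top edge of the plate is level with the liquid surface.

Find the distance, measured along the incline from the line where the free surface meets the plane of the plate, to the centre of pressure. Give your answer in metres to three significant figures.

y_p = 0.527 m

γ = 0.798 × 9.81 = 7.82838 kN/m³.
Let θ = 63° be the plate's angle to the horizontal; measure y along the incline from where the plane meets the free surface. Vertical depth h = y·sinθ with sinθ = 0.891007.
The centroid lies 0.79/2 = 0.395 m below the top edge, so y_c = 0.395 m and h_c = 0.395 × 0.891007 = 0.351948 m.
A = 4.1 × 0.79 = 3.239 m².
Resultant F = γ·h_c·A = 7.82838 × 0.351948 × 3.239 = 8.92404 kN.
I_c = b·h³/12 = 4.1 × 0.79³/12 = 0.168455 m⁴.
Centre of pressure: y_p = y_c + I_c/(y_c·A) = 0.395 + 0.168455/(0.395 × 3.239) = 0.395 + 0.131667 = 0.526667 m along the plane.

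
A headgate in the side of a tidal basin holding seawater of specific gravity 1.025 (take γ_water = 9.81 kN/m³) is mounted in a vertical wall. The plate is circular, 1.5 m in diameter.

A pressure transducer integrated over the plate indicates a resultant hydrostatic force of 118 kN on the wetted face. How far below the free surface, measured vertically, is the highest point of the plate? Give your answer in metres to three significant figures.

d_top ≈ 5.89 m

γ = 1.025 × 9.81 = 10.05525 kN/m³.
A = π(0.75)² = 1.76715 m².
From F = γ·h_c·A, the centroid depth is h_c = 118/(10.05525 × 1.76715) = 6.64073 m.
The centroid is at the centre, 0.75 m below the top of the plate, so the highest point sits at h_top = 6.64073 − 0.75 = 5.89073 m below the surface.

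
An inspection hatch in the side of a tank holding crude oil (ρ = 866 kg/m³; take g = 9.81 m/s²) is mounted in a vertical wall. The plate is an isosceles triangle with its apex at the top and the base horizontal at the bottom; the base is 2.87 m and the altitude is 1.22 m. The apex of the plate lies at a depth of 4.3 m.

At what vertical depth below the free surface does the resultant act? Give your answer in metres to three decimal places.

γ = ρg = 866 × 9.81 / 1000 = 8.49546 kN/m³.
With the apex up, the centroid sits 2h/3 = 2 × 1.22/3 = 0.813333 m below the apex, so the centroid depth is h_c = 4.3 + 0.813333 = 5.11333 m.
A = ½ × 2.87 × 1.22 = 1.7507 m².
Resultant F = γ·h_c·A = 8.49546 × 5.11333 × 1.7507 = 76.0506 kN.
I_c = b·h³/36 = 2.87 × 1.22³/36 = 0.144763 m⁴.
Centre of pressure: y_p = y_c + I_c/(y_c·A) = 5.11333 + 0.144763/(5.11333 × 1.7507) = 5.11333 + 0.0161712 = 5.1295 m along the plane.

h_p = 5.130 m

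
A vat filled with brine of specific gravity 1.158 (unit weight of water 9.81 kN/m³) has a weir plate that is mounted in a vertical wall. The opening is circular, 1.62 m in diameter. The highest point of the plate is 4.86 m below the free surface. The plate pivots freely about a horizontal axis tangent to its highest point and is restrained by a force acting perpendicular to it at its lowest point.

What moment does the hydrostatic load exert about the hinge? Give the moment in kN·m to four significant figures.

M ≈ 111.4 kN·m

γ = 1.158 × 9.81 = 11.35998 kN/m³.
The centroid is at the centre, 0.81 m below the top of the plate, so the centroid depth is h_c = 4.86 + 0.81 = 5.67 m.
A = π(0.81)² = 2.0612 m².
Resultant F = γ·h_c·A = 11.35998 × 5.67 × 2.0612 = 132.764 kN.
I_c = πr⁴/4 = π × 0.81⁴/4 = 0.338088 m⁴.
Centre of pressure: y_p = y_c + I_c/(y_c·A) = 5.67 + 0.338088/(5.67 × 2.0612) = 5.67 + 0.0289285 = 5.69893 m along the plane.
The resultant acts 0.81 + 0.0289285 = 0.838929 m (along the plate) below the hinge at the top edge, so the moment about the hinge is M = F × 0.838929 = 132.764 × 0.838929 = 111.38 kN·m.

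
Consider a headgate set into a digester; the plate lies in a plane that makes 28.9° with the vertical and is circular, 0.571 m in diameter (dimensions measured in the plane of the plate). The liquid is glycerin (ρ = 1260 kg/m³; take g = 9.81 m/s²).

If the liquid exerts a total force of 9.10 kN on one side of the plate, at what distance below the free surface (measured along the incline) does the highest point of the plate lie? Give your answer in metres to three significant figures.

y_top ≈ 3.00 m

γ = ρg = 1260 × 9.81 / 1000 = 12.3606 kN/m³.
A = π(0.2855)² = 0.256072 m².
From F = γ·h_c·A, the centroid depth is h_c = 9.10/(12.3606 × 0.256072) = 2.87501 m.
The plate makes 28.9° with the vertical, i.e. θ = 90° − 28.9° = 61.1° to the horizontal. Measuring y along the incline from the free-surface line, vertical depth h = y·sinθ with sinθ = 0.875465.
Along the incline, y_c = h_c/sinθ = 2.87501/0.875465 = 3.28398 m.
The centroid is at the centre, 0.2855 m below the top of the plate, so the highest point sits at y_top = 3.28398 − 0.2855 = 2.99848 m along the incline.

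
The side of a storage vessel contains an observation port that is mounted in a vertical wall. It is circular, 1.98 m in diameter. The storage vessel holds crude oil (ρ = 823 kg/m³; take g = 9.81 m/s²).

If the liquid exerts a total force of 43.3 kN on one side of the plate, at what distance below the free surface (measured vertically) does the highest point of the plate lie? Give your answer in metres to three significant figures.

γ = ρg = 823 × 9.81 / 1000 = 8.07363 kN/m³.
A = π(0.99)² = 3.07907 m².
From F = γ·h_c·A, the centroid depth is h_c = 43.3/(8.07363 × 3.07907) = 1.7418 m.
The centroid is at the centre, 0.99 m below the top of the plate, so the highest point sits at h_top = 1.7418 − 0.99 = 0.7518 m below the surface.

d_top ≈ 0.752 m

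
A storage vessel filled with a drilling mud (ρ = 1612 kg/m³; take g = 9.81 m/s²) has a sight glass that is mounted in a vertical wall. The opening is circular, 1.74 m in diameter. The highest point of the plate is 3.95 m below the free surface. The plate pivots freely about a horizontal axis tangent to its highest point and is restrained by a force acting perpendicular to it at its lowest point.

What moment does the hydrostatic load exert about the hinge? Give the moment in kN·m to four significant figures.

M ≈ 164.8 kN·m

γ = ρg = 1612 × 9.81 / 1000 = 15.81372 kN/m³.
The centroid is at the centre, 0.87 m below the top of the plate, so the centroid depth is h_c = 3.95 + 0.87 = 4.82 m.
A = π(0.87)² = 2.37787 m².
Resultant F = γ·h_c·A = 15.81372 × 4.82 × 2.37787 = 181.246 kN.
I_c = πr⁴/4 = π × 0.87⁴/4 = 0.449953 m⁴.
Centre of pressure: y_p = y_c + I_c/(y_c·A) = 4.82 + 0.449953/(4.82 × 2.37787) = 4.82 + 0.0392583 = 4.85926 m along the plane.
The resultant acts 0.87 + 0.0392583 = 0.909258 m (along the plate) below the hinge at the top edge, so the moment about the hinge is M = F × 0.909258 = 181.246 × 0.909258 = 164.799 kN·m.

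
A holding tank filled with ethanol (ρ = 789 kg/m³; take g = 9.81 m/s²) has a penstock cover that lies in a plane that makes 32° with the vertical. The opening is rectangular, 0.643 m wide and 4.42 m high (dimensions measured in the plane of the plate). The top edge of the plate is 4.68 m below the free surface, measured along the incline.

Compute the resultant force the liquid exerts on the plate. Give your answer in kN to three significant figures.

γ = ρg = 789 × 9.81 / 1000 = 7.74009 kN/m³.
The plate makes 32° with the vertical, i.e. θ = 90° − 32° = 58° to the horizontal. Measuring y along the incline from the free-surface line, vertical depth h = y·sinθ with sinθ = 0.848048.
The centroid lies 4.42/2 = 2.21 m below the top edge, so y_c = 4.68 + 2.21 = 6.89 m and h_c = 6.89 × 0.848048 = 5.84305 m.
A = 0.643 × 4.42 = 2.84206 m².
Resultant F = γ·h_c·A = 7.74009 × 5.84305 × 2.84206 = 128.534 kN.

F ≈ 129 kN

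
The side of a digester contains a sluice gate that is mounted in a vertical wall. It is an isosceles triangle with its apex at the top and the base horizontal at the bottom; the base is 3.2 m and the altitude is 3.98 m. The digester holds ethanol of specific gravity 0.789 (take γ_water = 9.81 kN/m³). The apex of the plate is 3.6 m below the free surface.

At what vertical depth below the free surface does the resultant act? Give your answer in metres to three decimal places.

h_p = 6.394 m

γ = 0.789 × 9.81 = 7.74009 kN/m³.
With the apex up, the centroid sits 2h/3 = 2 × 3.98/3 = 2.65333 m below the apex, so the centroid depth is h_c = 3.6 + 2.65333 = 6.25333 m.
A = ½ × 3.2 × 3.98 = 6.368 m².
Resultant F = γ·h_c·A = 7.74009 × 6.25333 × 6.368 = 308.22 kN.
I_c = b·h³/36 = 3.2 × 3.98³/36 = 5.60398 m⁴.
Centre of pressure: y_p = y_c + I_c/(y_c·A) = 6.25333 + 5.60398/(6.25333 × 6.368) = 6.25333 + 0.140729 = 6.39406 m along the plane.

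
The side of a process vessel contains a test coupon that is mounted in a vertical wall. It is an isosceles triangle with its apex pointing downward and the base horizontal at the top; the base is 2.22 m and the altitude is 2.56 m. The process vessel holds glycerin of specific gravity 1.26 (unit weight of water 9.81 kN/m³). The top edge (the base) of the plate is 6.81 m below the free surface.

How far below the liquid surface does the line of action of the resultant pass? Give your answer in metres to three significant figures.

h_p = 7.71 m

γ = 1.26 × 9.81 = 12.3606 kN/m³.
With the apex down, the centroid sits h/3 = 2.56/3 = 0.853333 m below the base (the top edge), so the centroid depth is h_c = 6.81 + 0.853333 = 7.66333 m.
A = ½ × 2.22 × 2.56 = 2.8416 m².
Resultant F = γ·h_c·A = 12.3606 × 7.66333 × 2.8416 = 269.166 kN.
I_c = b·h³/36 = 2.22 × 2.56³/36 = 1.03459 m⁴.
Centre of pressure: y_p = y_c + I_c/(y_c·A) = 7.66333 + 1.03459/(7.66333 × 2.8416) = 7.66333 + 0.0475103 = 7.71084 m along the plane.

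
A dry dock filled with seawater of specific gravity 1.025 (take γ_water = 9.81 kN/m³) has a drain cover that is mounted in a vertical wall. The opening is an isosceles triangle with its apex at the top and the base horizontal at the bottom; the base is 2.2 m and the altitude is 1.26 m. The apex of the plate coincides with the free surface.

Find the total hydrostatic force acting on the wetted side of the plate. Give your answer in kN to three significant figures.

γ = 1.025 × 9.81 = 10.05525 kN/m³.
With the apex up, the centroid sits 2h/3 = 2 × 1.26/3 = 0.84 m below the apex, so the centroid depth is h_c = 0.84 m.
A = ½ × 2.2 × 1.26 = 1.386 m².
Resultant F = γ·h_c·A = 10.05525 × 0.84 × 1.386 = 11.7067 kN.

F ≈ 11.7 kN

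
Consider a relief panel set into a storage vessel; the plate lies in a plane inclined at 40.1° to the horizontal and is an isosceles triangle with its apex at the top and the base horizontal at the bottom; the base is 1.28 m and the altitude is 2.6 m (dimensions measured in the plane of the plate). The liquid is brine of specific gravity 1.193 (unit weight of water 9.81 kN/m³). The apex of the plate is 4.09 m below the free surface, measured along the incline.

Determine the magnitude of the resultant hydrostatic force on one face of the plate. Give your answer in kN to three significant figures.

γ = 1.193 × 9.81 = 11.70333 kN/m³.
Let θ = 40.1° be the plate's angle to the horizontal; measure y along the incline from where the plane meets the free surface. Vertical depth h = y·sinθ with sinθ = 0.644124.
With the apex up, the centroid sits 2h/3 = 2 × 2.6/3 = 1.73333 m below the apex, so y_c = 4.09 + 1.73333 = 5.82333 m and h_c = 5.82333 × 0.644124 = 3.75095 m.
A = ½ × 1.28 × 2.6 = 1.664 m².
Resultant F = γ·h_c·A = 11.70333 × 3.75095 × 1.664 = 73.0473 kN.

F ≈ 73.0 kN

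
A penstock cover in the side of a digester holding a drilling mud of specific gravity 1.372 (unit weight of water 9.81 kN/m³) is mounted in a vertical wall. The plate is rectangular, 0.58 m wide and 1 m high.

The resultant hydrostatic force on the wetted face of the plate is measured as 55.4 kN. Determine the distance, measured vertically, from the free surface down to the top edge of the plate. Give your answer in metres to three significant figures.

d_top ≈ 6.60 m

γ = 1.372 × 9.81 = 13.45932 kN/m³.
A = 0.58 × 1 = 0.58 m².
From F = γ·h_c·A, the centroid depth is h_c = 55.4/(13.45932 × 0.58) = 7.09674 m.
The centroid lies 1/2 = 0.5 m below the top edge, so the top edge sits at h_top = 7.09674 − 0.5 = 6.59674 m below the surface.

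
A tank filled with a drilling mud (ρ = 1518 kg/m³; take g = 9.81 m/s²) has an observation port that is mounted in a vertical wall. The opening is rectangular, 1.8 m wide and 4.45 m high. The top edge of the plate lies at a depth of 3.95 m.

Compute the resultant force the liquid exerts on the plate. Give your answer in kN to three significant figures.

F ≈ 737 kN

γ = ρg = 1518 × 9.81 / 1000 = 14.89158 kN/m³.
The centroid lies 4.45/2 = 2.225 m below the top edge, so the centroid depth is h_c = 3.95 + 2.225 = 6.175 m.
A = 1.8 × 4.45 = 8.01 m².
Resultant F = γ·h_c·A = 14.89158 × 6.175 × 8.01 = 736.564 kN.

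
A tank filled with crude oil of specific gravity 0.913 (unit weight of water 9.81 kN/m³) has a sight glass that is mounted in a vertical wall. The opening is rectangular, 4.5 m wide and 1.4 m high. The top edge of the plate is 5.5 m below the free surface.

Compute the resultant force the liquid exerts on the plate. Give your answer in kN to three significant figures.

γ = 0.913 × 9.81 = 8.95653 kN/m³.
The centroid lies 1.4/2 = 0.7 m below the top edge, so the centroid depth is h_c = 5.5 + 0.7 = 6.2 m.
A = 4.5 × 1.4 = 6.3 m².
Resultant F = γ·h_c·A = 8.95653 × 6.2 × 6.3 = 349.842 kN.

F ≈ 350 kN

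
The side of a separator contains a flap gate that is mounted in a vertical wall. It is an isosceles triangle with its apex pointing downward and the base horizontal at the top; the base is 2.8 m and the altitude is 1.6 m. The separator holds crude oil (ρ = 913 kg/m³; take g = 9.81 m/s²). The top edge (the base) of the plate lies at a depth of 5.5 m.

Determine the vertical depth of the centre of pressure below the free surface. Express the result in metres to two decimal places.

γ = ρg = 913 × 9.81 / 1000 = 8.95653 kN/m³.
With the apex down, the centroid sits h/3 = 1.6/3 = 0.533333 m below the base (the top edge), so the centroid depth is h_c = 5.5 + 0.533333 = 6.03333 m.
A = ½ × 2.8 × 1.6 = 2.24 m².
Resultant F = γ·h_c·A = 8.95653 × 6.03333 × 2.24 = 121.044 kN.
I_c = b·h³/36 = 2.8 × 1.6³/36 = 0.318578 m⁴.
Centre of pressure: y_p = y_c + I_c/(y_c·A) = 6.03333 + 0.318578/(6.03333 × 2.24) = 6.03333 + 0.0235728 = 6.0569 m along the plane.

h_p = 6.06 m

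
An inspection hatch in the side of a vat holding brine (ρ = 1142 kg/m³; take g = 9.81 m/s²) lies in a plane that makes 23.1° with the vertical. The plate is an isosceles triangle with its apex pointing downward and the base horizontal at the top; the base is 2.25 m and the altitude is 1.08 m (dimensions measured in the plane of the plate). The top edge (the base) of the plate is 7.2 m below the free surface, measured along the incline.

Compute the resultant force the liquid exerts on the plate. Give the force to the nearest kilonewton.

F ≈ 95 kN

γ = ρg = 1142 × 9.81 / 1000 = 11.20302 kN/m³.
The plate makes 23.1° with the vertical, i.e. θ = 90° − 23.1° = 66.9° to the horizontal. Measuring y along the incline from the free-surface line, vertical depth h = y·sinθ with sinθ = 0.919821.
With the apex down, the centroid sits h/3 = 1.08/3 = 0.36 m below the base (the top edge), so y_c = 7.2 + 0.36 = 7.56 m and h_c = 7.56 × 0.919821 = 6.95385 m.
A = ½ × 2.25 × 1.08 = 1.215 m².
Resultant F = γ·h_c·A = 11.20302 × 6.95385 × 1.215 = 94.6535 kN.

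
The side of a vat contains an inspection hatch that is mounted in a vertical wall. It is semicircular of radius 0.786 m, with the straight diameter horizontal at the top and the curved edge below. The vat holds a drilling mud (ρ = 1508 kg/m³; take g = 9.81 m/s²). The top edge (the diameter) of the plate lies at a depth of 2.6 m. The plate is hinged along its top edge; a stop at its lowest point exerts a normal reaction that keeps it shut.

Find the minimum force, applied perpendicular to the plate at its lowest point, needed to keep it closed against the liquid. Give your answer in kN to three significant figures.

P ≈ 18.7 kN

γ = ρg = 1508 × 9.81 / 1000 = 14.79348 kN/m³.
The centroid of a semicircle lies 4r/(3π) = 0.333589 m from the diameter, here below the top edge, so the centroid depth is h_c = 2.6 + 0.333589 = 2.93359 m.
A = πr²/2 = π × 0.786²/2 = 0.970432 m².
Resultant F = γ·h_c·A = 14.79348 × 2.93359 × 0.970432 = 42.1148 kN.
I_c = (π/8 − 8/(9π))·r⁴ = 0.109757 × 0.786⁴ = 0.0418912 m⁴.
Centre of pressure: y_p = y_c + I_c/(y_c·A) = 2.93359 + 0.0418912/(2.93359 × 0.970432) = 2.93359 + 0.0147149 = 2.9483 m along the plane.
The resultant acts 0.333589 + 0.0147149 = 0.348304 m (along the plate) below the hinge at the top edge, so the moment about the hinge is M = F × 0.348304 = 42.1148 × 0.348304 = 14.6688 kN·m.
A normal force at the bottom, 0.786 m from the hinge, must supply this moment: P = 14.6688/0.786 = 18.6626 kN.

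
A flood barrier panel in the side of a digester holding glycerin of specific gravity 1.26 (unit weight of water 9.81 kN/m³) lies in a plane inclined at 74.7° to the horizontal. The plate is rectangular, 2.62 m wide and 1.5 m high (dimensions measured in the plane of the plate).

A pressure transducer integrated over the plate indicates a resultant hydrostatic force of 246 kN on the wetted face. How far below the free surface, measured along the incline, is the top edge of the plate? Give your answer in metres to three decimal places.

γ = 1.26 × 9.81 = 12.3606 kN/m³.
A = 2.62 × 1.5 = 3.93 m².
From F = γ·h_c·A, the centroid depth is h_c = 246/(12.3606 × 3.93) = 5.06411 m.
Let θ = 74.7° be the plate's angle to the horizontal; measure y along the incline from where the plane meets the free surface. Vertical depth h = y·sinθ with sinθ = 0.964557.
Along the incline, y_c = h_c/sinθ = 5.06411/0.964557 = 5.25019 m.
The centroid lies 1.5/2 = 0.75 m below the top edge, so the top edge sits at y_top = 5.25019 − 0.75 = 4.50019 m along the incline.

y_top ≈ 4.500 m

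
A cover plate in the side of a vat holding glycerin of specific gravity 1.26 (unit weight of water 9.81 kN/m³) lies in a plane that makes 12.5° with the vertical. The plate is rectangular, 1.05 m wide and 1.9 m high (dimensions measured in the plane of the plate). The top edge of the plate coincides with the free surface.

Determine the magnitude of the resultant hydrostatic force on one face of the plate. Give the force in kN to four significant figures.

γ = 1.26 × 9.81 = 12.3606 kN/m³.
The plate makes 12.5° with the vertical, i.e. θ = 90° − 12.5° = 77.5° to the horizontal. Measuring y along the incline from the free-surface line, vertical depth h = y·sinθ with sinθ = 0.976296.
The centroid lies 1.9/2 = 0.95 m below the top edge, so y_c = 0.95 m and h_c = 0.95 × 0.976296 = 0.927481 m.
A = 1.05 × 1.9 = 1.995 m².
Resultant F = γ·h_c·A = 12.3606 × 0.927481 × 1.995 = 22.8711 kN.

F ≈ 22.87 kN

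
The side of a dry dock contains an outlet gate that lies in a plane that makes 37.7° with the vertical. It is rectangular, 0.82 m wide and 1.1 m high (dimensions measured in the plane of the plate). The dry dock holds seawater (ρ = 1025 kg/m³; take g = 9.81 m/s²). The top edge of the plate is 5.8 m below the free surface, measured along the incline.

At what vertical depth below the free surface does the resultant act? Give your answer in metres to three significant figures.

h_p = 5.04 m

γ = ρg = 1025 × 9.81 / 1000 = 10.05525 kN/m³.
The plate makes 37.7° with the vertical, i.e. θ = 90° − 37.7° = 52.3° to the horizontal. Measuring y along the incline from the free-surface line, vertical depth h = y·sinθ with sinθ = 0.791224.
The centroid lies 1.1/2 = 0.55 m below the top edge, so y_c = 5.8 + 0.55 = 6.35 m and h_c = 6.35 × 0.791224 = 5.02427 m.
A = 0.82 × 1.1 = 0.902 m².
Resultant F = γ·h_c·A = 10.05525 × 5.02427 × 0.902 = 45.5693 kN.
I_c = b·h³/12 = 0.82 × 1.1³/12 = 0.0909517 m⁴.
Centre of pressure: y_p = y_c + I_c/(y_c·A) = 6.35 + 0.0909517/(6.35 × 0.902) = 6.35 + 0.0158793 = 6.36588 m along the plane.
Vertically, h_p = y_p·sinθ = 6.36588 × 0.791224 = 5.03684 m.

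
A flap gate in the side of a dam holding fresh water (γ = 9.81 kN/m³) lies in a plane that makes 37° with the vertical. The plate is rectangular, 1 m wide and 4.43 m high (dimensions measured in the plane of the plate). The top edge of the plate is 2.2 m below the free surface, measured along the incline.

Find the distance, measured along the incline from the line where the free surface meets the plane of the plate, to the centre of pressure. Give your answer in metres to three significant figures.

y_p = 4.79 m

γ = 9.81 kN/m³.
The plate makes 37° with the vertical, i.e. θ = 90° − 37° = 53° to the horizontal. Measuring y along the incline from the free-surface line, vertical depth h = y·sinθ with sinθ = 0.798636.
The centroid lies 4.43/2 = 2.215 m below the top edge, so y_c = 2.2 + 2.215 = 4.415 m and h_c = 4.415 × 0.798636 = 3.52598 m.
A = 1 × 4.43 = 4.43 m².
Resultant F = γ·h_c·A = 9.81 × 3.52598 × 4.43 = 153.233 kN.
I_c = b·h³/12 = 1 × 4.43³/12 = 7.24486 m⁴.
Centre of pressure: y_p = y_c + I_c/(y_c·A) = 4.415 + 7.24486/(4.415 × 4.43) = 4.415 + 0.370421 = 4.78542 m along the plane.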